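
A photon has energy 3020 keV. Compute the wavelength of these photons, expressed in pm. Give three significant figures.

(h = 6.62607015e-34 J·s, c = 2.99792458e8 m/s, 1 eV = 1.602176634e-19 J.)
In SI units: E = 3020 keV = 4.8386e-13 J.
The photon relation is λ = hc/E, giving λ = 4.105e-13 m.
Converting to pm: λ = 0.4105 pm ≈ 0.411 pm.

0.411 pm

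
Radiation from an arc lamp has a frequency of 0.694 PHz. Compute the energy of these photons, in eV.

2.87 eV

In SI units: f = 0.694 PHz = 6.94e14 Hz.
Apply E = hf: E = 4.598e-19 J.
Converting to eV: E = 2.870 eV ≈ 2.87 eV.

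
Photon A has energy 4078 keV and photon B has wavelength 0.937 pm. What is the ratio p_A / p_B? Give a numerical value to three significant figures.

p_A = 2.179 × 10^-21 kg·m/s (from energy = 4078 keV, via p = E/c).
p_B = 7.072 × 10^-22 kg·m/s (from wavelength = 0.937 pm, via p = h/λ).
Ratio = 2.179 × 10^-21 / 7.072 × 10^-22 = 3.08.

3.08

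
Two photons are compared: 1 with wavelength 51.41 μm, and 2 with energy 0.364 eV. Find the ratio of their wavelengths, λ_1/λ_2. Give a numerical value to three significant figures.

λ_1 = 5.141e-5 m (from wavelength = 51.41 μm, via λ given directly).
λ_2 = 3.406e-6 m (from energy = 0.364 eV, via λ = hc/E).
Ratio = 5.141e-5 / 3.406e-6 = 15.1.

15.1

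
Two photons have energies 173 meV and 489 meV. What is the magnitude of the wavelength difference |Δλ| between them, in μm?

4.63 μm

Using λ = hc/E: λ₁ = 7.167e-6 m, λ₂ = 2.535e-6 m.
|Δλ| = |7.167e-6 − 2.535e-6| = 4.63e-6 m = 4.63 μm.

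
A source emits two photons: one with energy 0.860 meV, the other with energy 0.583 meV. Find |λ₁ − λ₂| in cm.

0.0685 cm

Using λ = hc/E: λ₁ = 0.001442 m, λ₂ = 0.002127 m.
|Δλ| = |0.001442 − 0.002127| = 6.85e-4 m = 0.0685 cm.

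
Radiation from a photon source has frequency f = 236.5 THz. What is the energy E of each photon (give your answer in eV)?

Take h = 6.62607015·10^-34 J·s, 1 eV = 1.602176634·10^-19 J.
Convert to SI: f = 236.5 THz = 2.365·10^14 Hz.
Apply E = hf: E = 1.567·10^-19 J.
Converting to eV: E = 0.9781 eV ≈ 0.978 eV.

0.978 eV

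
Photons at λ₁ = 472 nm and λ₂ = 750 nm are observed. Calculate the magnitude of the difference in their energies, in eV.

Using E = hc/λ: E₁ = 4.209·10^-19 J, E₂ = 2.649·10^-19 J.
|ΔE| = |4.209·10^-19 − 2.649·10^-19| = 1.56·10^-19 J = 0.974 eV.

0.974 eV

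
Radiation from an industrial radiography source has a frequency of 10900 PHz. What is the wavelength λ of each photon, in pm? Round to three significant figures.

Use c = 2.99792458e8 m/s.
Convert to SI: f = 10900 PHz = 1.09e19 Hz.
For a photon λ = c/f, so λ = 2.750e-11 m.
Converting to pm: λ = 27.50 pm ≈ 27.5 pm.

27.5 pm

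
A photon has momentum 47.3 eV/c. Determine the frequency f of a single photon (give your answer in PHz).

In SI units: p = 47.3 eV/c = 2.5278e-26 kg·m/s.
Apply f = pc/h: f = 1.144e16 Hz.
Converting to PHz: f = 11.44 PHz ≈ 11.4 PHz.

11.4 PHz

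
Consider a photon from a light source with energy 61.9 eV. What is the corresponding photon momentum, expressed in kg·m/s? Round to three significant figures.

(c = 2.99792458·10^8 m/s, 1 eV = 1.602176634·10^-19 J.)
In SI units: E = 61.9 eV = 9.9175·10^-18 J.
Since p = E/c for a photon, p = 3.308·10^-26 kg·m/s.
So p ≈ 3.31·10^-26 kg·m/s.

3.31·10^-26 kg·m/s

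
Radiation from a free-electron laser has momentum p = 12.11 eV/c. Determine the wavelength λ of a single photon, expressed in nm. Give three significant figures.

(h = 6.62607015·10^-34 J·s, c = 2.99792458·10^8 m/s, 1 eV = 1.602176634·10^-19 J.)
Convert to SI: p = 12.11 eV/c = 6.4719·10^-27 kg·m/s.
The photon relation is λ = h/p, giving λ = 1.024·10^-7 m.
Converting to nm: λ = 102.4 nm ≈ 102 nm.

102 nm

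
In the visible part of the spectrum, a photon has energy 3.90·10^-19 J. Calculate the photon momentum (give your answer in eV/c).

Use c = 2.99792458·10^8 m/s, 1 eV = 1.602176634·10^-19 J.
The photon relation is p = E/c, giving p = 1.301·10^-27 kg·m/s.
Converting to eV/c: p = 2.434 eV/c ≈ 2.43 eV/c.

2.43 eV/c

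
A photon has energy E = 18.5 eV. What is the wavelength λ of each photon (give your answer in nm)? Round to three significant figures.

67.0 nm

In SI units: E = 18.5 eV = 2.9640 × 10^-18 J.
Apply λ = hc/E: λ = 6.702 × 10^-8 m.
Converting to nm: λ = 67.02 nm ≈ 67.0 nm.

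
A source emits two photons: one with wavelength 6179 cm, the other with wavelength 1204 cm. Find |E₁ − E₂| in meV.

8.29·10^-5 meV

Using E = hc/λ: E₁ = 3.2148·10^-27 J, E₂ = 1.6499·10^-26 J.
|ΔE| = |3.2148·10^-27 − 1.6499·10^-26| = 1.33·10^-26 J = 8.29·10^-5 meV.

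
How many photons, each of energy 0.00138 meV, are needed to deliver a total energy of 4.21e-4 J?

1.90e21 photons

Per-photon energy: E = 2.211e-25 J (from energy = 0.00138 meV).
N = E_total / E_photon = 4.21e-4 J / 2.211e-25 J = 1.90e21.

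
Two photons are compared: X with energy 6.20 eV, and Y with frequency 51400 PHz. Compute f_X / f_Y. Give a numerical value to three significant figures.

f_X = 1.499 × 10^15 Hz (from energy = 6.20 eV, via f = E/h).
f_Y = 5.140 × 10^19 Hz (from frequency = 51400 PHz, via f given directly).
Ratio = 1.499 × 10^15 / 5.140 × 10^19 = 2.92 × 10^-5.

2.92 × 10^-5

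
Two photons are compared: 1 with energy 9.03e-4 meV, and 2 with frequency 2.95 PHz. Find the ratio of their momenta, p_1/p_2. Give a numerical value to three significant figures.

7.40e-8

p_1 = 4.826e-34 kg·m/s (from energy = 9.03e-4 meV, via p = E/c).
p_2 = 6.520e-27 kg·m/s (from frequency = 2.95 PHz, via p = hf/c).
Ratio = 4.826e-34 / 6.520e-27 = 7.40e-8.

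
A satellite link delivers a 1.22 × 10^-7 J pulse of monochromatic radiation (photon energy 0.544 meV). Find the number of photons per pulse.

1.40 × 10^15 photons

Per-photon energy: E = 8.716 × 10^-23 J (from energy = 0.544 meV).
N = E_total / E_photon = 1.22 × 10^-7 J / 8.716 × 10^-23 J = 1.40 × 10^15.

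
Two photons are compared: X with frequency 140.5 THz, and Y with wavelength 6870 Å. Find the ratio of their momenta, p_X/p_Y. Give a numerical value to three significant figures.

p_X = 3.105 × 10^-28 kg·m/s (from frequency = 140.5 THz, via p = hf/c).
p_Y = 9.645 × 10^-28 kg·m/s (from wavelength = 6870 Å, via p = h/λ).
Ratio = 3.105 × 10^-28 / 9.645 × 10^-28 = 0.322.

0.322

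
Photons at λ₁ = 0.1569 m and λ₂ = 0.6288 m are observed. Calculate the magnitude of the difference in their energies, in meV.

5.93 × 10^-3 meV

Using E = hc/λ: E₁ = 1.2661 × 10^-24 J, E₂ = 3.1591 × 10^-25 J.
|ΔE| = |1.2661 × 10^-24 − 3.1591 × 10^-25| = 9.50 × 10^-25 J = 5.93 × 10^-3 meV.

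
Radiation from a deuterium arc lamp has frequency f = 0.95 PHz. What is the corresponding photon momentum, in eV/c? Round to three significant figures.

3.93 eV/c

First convert: f = 0.95 PHz = 9.5 × 10^14 Hz.
The photon relation is p = hf/c, giving p = 2.100 × 10^-27 kg·m/s.
Converting to eV/c: p = 3.929 eV/c ≈ 3.93 eV/c.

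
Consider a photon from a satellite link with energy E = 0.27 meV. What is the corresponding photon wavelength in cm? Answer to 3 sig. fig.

0.459 cm

Convert to SI: E = 0.27 meV = 4.3259e-23 J.
For a photon λ = hc/E, so λ = 0.004592 m.
Converting to cm: λ = 0.4592 cm ≈ 0.459 cm.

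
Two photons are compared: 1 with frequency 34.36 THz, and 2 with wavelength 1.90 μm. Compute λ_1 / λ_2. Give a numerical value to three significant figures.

4.59

λ_1 = 8.725 × 10^-6 m (from frequency = 34.36 THz, via λ = c/f).
λ_2 = 1.900 × 10^-6 m (from wavelength = 1.90 μm, via λ given directly).
Ratio = 8.725 × 10^-6 / 1.900 × 10^-6 = 4.59.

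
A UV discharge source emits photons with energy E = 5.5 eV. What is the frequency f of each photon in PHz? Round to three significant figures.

1.33 PHz

(h = 6.62607015e-34 J·s, 1 eV = 1.602176634e-19 J.)
Convert to SI: E = 5.5 eV = 8.8120e-19 J.
Since f = E/h for a photon, f = 1.330e15 Hz.
Converting to PHz: f = 1.330 PHz ≈ 1.33 PHz.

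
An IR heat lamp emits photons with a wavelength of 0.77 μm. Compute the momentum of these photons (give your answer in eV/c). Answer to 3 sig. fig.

(h = 6.62607015 × 10^-34 J·s, c = 2.99792458 × 10^8 m/s, 1 eV = 1.602176634 × 10^-19 J.)
Convert to SI: λ = 0.77 μm = 7.7 × 10^-7 m.
The photon relation is p = h/λ, giving p = 8.605 × 10^-28 kg·m/s.
Converting to eV/c: p = 1.610 eV/c ≈ 1.61 eV/c.

1.61 eV/c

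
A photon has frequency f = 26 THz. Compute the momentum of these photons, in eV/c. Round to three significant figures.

Use h = 6.62607015e-34 J·s, c = 2.99792458e8 m/s, 1 eV = 1.602176634e-19 J.
First convert: f = 26 THz = 2.6e13 Hz.
Since p = hf/c for a photon, p = 5.747e-29 kg·m/s.
Converting to eV/c: p = 0.1075 eV/c ≈ 0.108 eV/c.

0.108 eV/c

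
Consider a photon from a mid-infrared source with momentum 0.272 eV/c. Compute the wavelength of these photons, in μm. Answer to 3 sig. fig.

4.56 μm

Take h = 6.62607015·10^-34 J·s, c = 2.99792458·10^8 m/s, 1 eV = 1.602176634·10^-19 J.
In SI units: p = 0.272 eV/c = 1.4536·10^-28 kg·m/s.
The photon relation is λ = h/p, giving λ = 4.558·10^-6 m.
Converting to μm: λ = 4.558 μm ≈ 4.56 μm.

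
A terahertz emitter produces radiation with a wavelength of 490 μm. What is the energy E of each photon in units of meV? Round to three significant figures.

Convert to SI: λ = 490 μm = 4.9 × 10^-4 m.
For a photon E = hc/λ, so E = 4.054 × 10^-22 J.
Converting to meV: E = 2.530 meV ≈ 2.53 meV.

2.53 meV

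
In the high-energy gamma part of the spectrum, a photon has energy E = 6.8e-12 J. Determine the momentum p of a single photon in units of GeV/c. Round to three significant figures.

For a photon p = E/c, so p = 2.268e-20 kg·m/s.
Converting to GeV/c: p = 0.04244 GeV/c ≈ 0.0424 GeV/c.

0.0424 GeV/c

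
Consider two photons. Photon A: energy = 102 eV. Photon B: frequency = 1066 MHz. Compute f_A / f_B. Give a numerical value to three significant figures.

f_A = 2.466e16 Hz (from energy = 102 eV, via f = E/h).
f_B = 1.066e9 Hz (from frequency = 1066 MHz, via f given directly).
Ratio = 2.466e16 / 1.066e9 = 2.31e7.

2.31e7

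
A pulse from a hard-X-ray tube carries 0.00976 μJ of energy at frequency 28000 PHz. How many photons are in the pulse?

Per-photon energy: E = 1.855e-14 J (from frequency = 28000 PHz).
N = E_total / E_photon = 9.76e-9 J / 1.855e-14 J = 5.26e5.

5.26e5 photons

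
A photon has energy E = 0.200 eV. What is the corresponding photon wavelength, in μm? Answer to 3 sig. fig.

6.20 μm

(h = 6.62607015 × 10^-34 J·s, c = 2.99792458 × 10^8 m/s, 1 eV = 1.602176634 × 10^-19 J.)
First convert: E = 0.200 eV = 3.2044 × 10^-20 J.
For a photon λ = hc/E, so λ = 6.199 × 10^-6 m.
Converting to μm: λ = 6.199 μm ≈ 6.20 μm.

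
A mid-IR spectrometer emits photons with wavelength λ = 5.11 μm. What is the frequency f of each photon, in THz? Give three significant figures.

58.7 THz

(c = 2.99792458 × 10^8 m/s.)
First convert: λ = 5.11 μm = 5.11 × 10^-6 m.
For a photon f = c/λ, so f = 5.867 × 10^13 Hz.
Converting to THz: f = 58.67 THz ≈ 58.7 THz.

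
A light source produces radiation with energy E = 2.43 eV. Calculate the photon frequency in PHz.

In SI units: E = 2.43 eV = 3.8933e-19 J.
Since f = E/h for a photon, f = 5.876e14 Hz.
Converting to PHz: f = 0.5876 PHz ≈ 0.588 PHz.

0.588 PHz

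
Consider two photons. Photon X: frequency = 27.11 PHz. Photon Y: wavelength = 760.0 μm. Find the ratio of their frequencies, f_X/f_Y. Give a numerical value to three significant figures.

f_X = 2.711·10^16 Hz (from frequency = 27.11 PHz, via f given directly).
f_Y = 3.945·10^11 Hz (from wavelength = 760.0 μm, via f = c/λ).
Ratio = 2.711·10^16 / 3.945·10^11 = 6.87·10^4.

6.87·10^4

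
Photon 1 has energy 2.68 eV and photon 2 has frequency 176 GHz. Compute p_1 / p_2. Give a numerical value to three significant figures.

3680

p_1 = 1.432·10^-27 kg·m/s (from energy = 2.68 eV, via p = E/c).
p_2 = 3.890·10^-31 kg·m/s (from frequency = 176 GHz, via p = hf/c).
Ratio = 1.432·10^-27 / 3.890·10^-31 = 3680.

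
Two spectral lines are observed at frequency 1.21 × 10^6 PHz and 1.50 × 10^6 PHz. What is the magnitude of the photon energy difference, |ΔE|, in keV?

1200 keV

Using E = hf: E₁ = 8.018 × 10^-13 J, E₂ = 9.939 × 10^-13 J.
|ΔE| = |8.018 × 10^-13 − 9.939 × 10^-13| = 1.92 × 10^-13 J = 1200 keV.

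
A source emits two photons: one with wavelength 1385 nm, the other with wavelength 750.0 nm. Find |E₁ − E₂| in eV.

0.758 eV

Using E = hc/λ: E₁ = 1.4343 × 10^-19 J, E₂ = 2.6486 × 10^-19 J.
|ΔE| = |1.4343 × 10^-19 − 2.6486 × 10^-19| = 1.21 × 10^-19 J = 0.758 eV.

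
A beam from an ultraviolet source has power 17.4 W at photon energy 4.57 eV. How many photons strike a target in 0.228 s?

5.42e18 photons

Total energy: E_total = P·t = 17.4 × 0.228 = 3.967 J.
Per-photon energy: E = 7.322e-19 J.
N = E_total / E_photon = 5.42e18.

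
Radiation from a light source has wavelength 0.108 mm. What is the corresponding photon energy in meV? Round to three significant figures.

11.5 meV

Convert to SI: λ = 0.108 mm = 1.08e-4 m.
Since E = hc/λ for a photon, E = 1.839e-21 J.
Converting to meV: E = 11.48 meV ≈ 11.5 meV.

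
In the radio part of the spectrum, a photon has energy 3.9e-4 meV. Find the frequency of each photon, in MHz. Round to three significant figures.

Convert to SI: E = 3.9e-4 meV = 6.2485e-26 J.
The photon relation is f = E/h, giving f = 9.430e7 Hz.
Converting to MHz: f = 94.30 MHz ≈ 94.3 MHz.

94.3 MHz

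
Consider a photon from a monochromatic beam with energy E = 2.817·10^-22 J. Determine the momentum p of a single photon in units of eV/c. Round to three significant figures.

Apply p = E/c: p = 9.397·10^-31 kg·m/s.
Converting to eV/c: p = 0.001758 eV/c ≈ 1.76·10^-3 eV/c.

1.76·10^-3 eV/c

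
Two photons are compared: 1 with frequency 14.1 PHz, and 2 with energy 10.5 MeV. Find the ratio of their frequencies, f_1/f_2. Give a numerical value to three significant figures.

f_1 = 1.410e16 Hz (from frequency = 14.1 PHz, via f given directly).
f_2 = 2.539e21 Hz (from energy = 10.5 MeV, via f = E/h).
Ratio = 1.410e16 / 2.539e21 = 5.55e-6.

5.55e-6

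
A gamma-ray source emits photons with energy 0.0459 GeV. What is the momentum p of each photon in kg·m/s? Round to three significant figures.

2.45·10^-20 kg·m/s

Convert to SI: E = 0.0459 GeV = 7.3540·10^-12 J.
For a photon p = E/c, so p = 2.453·10^-20 kg·m/s.
So p ≈ 2.45·10^-20 kg·m/s.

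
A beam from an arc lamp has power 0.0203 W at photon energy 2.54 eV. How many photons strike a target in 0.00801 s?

4.00e14 photons

Total energy: E_total = P·t = 0.0203 × 0.00801 = 1.626e-4 J.
Per-photon energy: E = 4.070e-19 J.
N = E_total / E_photon = 4.00e14.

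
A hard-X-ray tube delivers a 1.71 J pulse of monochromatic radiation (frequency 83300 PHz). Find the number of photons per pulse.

3.10·10^13 photons

Per-photon energy: E = 5.520·10^-14 J (from frequency = 83300 PHz).
N = E_total / E_photon = 1.71 J / 5.520·10^-14 J = 3.10·10^13.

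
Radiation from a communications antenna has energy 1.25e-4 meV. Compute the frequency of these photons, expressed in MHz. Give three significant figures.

30.2 MHz

First convert: E = 1.25e-4 meV = 2.0027e-26 J.
For a photon f = E/h, so f = 3.022e7 Hz.
Converting to MHz: f = 30.22 MHz ≈ 30.2 MHz.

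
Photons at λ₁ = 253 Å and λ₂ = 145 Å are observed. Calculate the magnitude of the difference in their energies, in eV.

Using E = hc/λ: E₁ = 7.852e-18 J, E₂ = 1.370e-17 J.
|ΔE| = |7.852e-18 − 1.370e-17| = 5.85e-18 J = 36.5 eV.

36.5 eV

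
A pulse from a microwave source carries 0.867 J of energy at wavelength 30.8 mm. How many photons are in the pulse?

Per-photon energy: E = 6.449 × 10^-24 J (from wavelength = 30.8 mm).
N = E_total / E_photon = 0.867 J / 6.449 × 10^-24 J = 1.34 × 10^23.

1.34 × 10^23 photons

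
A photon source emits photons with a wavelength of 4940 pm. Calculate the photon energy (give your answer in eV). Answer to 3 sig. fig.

(h = 6.62607015 × 10^-34 J·s, c = 2.99792458 × 10^8 m/s, 1 eV = 1.602176634 × 10^-19 J.)
First convert: λ = 4940 pm = 4.94 × 10^-9 m.
The photon relation is E = hc/λ, giving E = 4.021 × 10^-17 J.
Converting to eV: E = 251.0 eV ≈ 251 eV.

251 eV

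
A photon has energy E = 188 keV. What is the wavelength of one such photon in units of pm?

6.59 pm

Use h = 6.62607015·10^-34 J·s, c = 2.99792458·10^8 m/s, 1 eV = 1.602176634·10^-19 J.
First convert: E = 188 keV = 3.0121·10^-14 J.
The photon relation is λ = hc/E, giving λ = 6.595·10^-12 m.
Converting to pm: λ = 6.595 pm ≈ 6.59 pm.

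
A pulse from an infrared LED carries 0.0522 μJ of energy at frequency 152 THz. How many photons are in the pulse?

5.18e11 photons

Per-photon energy: E = 1.007e-19 J (from frequency = 152 THz).
N = E_total / E_photon = 5.22e-8 J / 1.007e-19 J = 5.18e11.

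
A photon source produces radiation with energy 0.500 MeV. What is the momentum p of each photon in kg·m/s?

2.67 × 10^-22 kg·m/s

In SI units: E = 0.500 MeV = 8.0109 × 10^-14 J.
Since p = E/c for a photon, p = 2.672 × 10^-22 kg·m/s.
So p ≈ 2.67 × 10^-22 kg·m/s.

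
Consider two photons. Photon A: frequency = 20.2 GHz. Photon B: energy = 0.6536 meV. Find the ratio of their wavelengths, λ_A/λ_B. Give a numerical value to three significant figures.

7.82

λ_A = 0.01484 m (from frequency = 20.2 GHz, via λ = c/f).
λ_B = 0.001897 m (from energy = 0.6536 meV, via λ = hc/E).
Ratio = 0.01484 / 0.001897 = 7.82.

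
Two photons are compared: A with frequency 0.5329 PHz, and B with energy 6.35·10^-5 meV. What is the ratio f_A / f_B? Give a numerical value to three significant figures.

f_A = 5.329·10^14 Hz (from frequency = 0.5329 PHz, via f given directly).
f_B = 1.535·10^7 Hz (from energy = 6.35·10^-5 meV, via f = E/h).
Ratio = 5.329·10^14 / 1.535·10^7 = 3.47·10^7.

3.47·10^7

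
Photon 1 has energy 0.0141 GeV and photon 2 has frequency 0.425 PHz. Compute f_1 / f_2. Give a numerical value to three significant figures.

8.02e6

f_1 = 3.409e21 Hz (from energy = 0.0141 GeV, via f = E/h).
f_2 = 4.250e14 Hz (from frequency = 0.425 PHz, via f given directly).
Ratio = 3.409e21 / 4.250e14 = 8.02e6.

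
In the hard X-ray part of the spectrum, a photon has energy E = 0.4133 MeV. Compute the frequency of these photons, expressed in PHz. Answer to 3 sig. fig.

Convert to SI: E = 0.4133 MeV = 6.6218 × 10^-14 J.
For a photon f = E/h, so f = 9.994 × 10^19 Hz.
Converting to PHz: f = 99940 PHz ≈ 9.99 × 10^4 PHz.

9.99 × 10^4 PHz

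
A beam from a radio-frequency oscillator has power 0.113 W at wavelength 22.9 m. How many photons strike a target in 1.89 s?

2.46e25 photons

Total energy: E_total = P·t = 0.113 × 1.89 = 0.2136 J.
Per-photon energy: E = 8.674e-27 J.
N = E_total / E_photon = 2.46e25.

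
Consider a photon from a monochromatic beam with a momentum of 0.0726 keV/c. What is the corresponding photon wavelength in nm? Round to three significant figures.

17.1 nm

In SI units: p = 0.0726 keV/c = 3.8800e-26 kg·m/s.
Since λ = h/p for a photon, λ = 1.708e-8 m.
Converting to nm: λ = 17.08 nm ≈ 17.1 nm.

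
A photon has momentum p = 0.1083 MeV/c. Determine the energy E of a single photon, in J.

In SI units: p = 0.1083 MeV/c = 5.7879e-23 kg·m/s.
Apply E = pc: E = 1.735e-14 J.
So E ≈ 1.74e-14 J.

1.74e-14 J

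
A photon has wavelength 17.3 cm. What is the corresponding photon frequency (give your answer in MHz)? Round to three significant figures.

1730 MHz

First convert: λ = 17.3 cm = 0.173 m.
For a photon f = c/λ, so f = 1.733e9 Hz.
Converting to MHz: f = 1733 MHz ≈ 1730 MHz.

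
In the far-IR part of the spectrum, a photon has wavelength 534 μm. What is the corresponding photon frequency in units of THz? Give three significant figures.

Convert to SI: λ = 534 μm = 5.34e-4 m.
Apply f = c/λ: f = 5.614e11 Hz.
Converting to THz: f = 0.5614 THz ≈ 0.561 THz.

0.561 THz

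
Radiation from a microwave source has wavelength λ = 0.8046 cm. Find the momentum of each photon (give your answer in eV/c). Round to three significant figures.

(h = 6.62607015e-34 J·s, c = 2.99792458e8 m/s, 1 eV = 1.602176634e-19 J.)
First convert: λ = 0.8046 cm = 0.008046 m.
Since p = h/λ for a photon, p = 8.235e-32 kg·m/s.
Converting to eV/c: p = 1.541e-4 eV/c ≈ 1.54e-4 eV/c.

1.54e-4 eV/c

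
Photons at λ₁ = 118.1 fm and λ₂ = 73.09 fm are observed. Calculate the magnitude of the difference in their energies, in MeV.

6.46 MeV

Using E = hc/λ: E₁ = 1.6820e-12 J, E₂ = 2.7178e-12 J.
|ΔE| = |1.6820e-12 − 2.7178e-12| = 1.04e-12 J = 6.46 MeV.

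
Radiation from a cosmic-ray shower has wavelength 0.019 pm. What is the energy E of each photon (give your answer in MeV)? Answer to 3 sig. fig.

First convert: λ = 0.019 pm = 1.9·10^-14 m.
For a photon E = hc/λ, so E = 1.045·10^-11 J.
Converting to MeV: E = 65.25 MeV ≈ 65.3 MeV.

65.3 MeV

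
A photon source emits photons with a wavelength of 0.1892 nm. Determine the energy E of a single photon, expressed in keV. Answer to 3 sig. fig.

First convert: λ = 0.1892 nm = 1.892 × 10^-10 m.
For a photon E = hc/λ, so E = 1.050 × 10^-15 J.
Converting to keV: E = 6.553 keV ≈ 6.55 keV.

6.55 keV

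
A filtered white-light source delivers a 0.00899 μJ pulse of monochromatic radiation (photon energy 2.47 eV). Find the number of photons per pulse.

Per-photon energy: E = 3.957 × 10^-19 J (from energy = 2.47 eV).
N = E_total / E_photon = 8.99 × 10^-9 J / 3.957 × 10^-19 J = 2.27 × 10^10.

2.27 × 10^10 photons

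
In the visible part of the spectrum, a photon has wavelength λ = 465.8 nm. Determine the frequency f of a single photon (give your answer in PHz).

Take c = 2.99792458 × 10^8 m/s.
In SI units: λ = 465.8 nm = 4.658 × 10^-7 m.
For a photon f = c/λ, so f = 6.436 × 10^14 Hz.
Converting to PHz: f = 0.6436 PHz ≈ 0.644 PHz.

0.644 PHz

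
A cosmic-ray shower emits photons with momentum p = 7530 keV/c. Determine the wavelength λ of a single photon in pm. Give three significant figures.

(h = 6.62607015e-34 J·s, c = 2.99792458e8 m/s, 1 eV = 1.602176634e-19 J.)
First convert: p = 7530 keV/c = 4.0242e-21 kg·m/s.
The photon relation is λ = h/p, giving λ = 1.647e-13 m.
Converting to pm: λ = 0.1647 pm ≈ 0.165 pm.

0.165 pm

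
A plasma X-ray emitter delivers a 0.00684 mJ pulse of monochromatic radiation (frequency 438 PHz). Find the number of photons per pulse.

2.36e10 photons

Per-photon energy: E = 2.902e-16 J (from frequency = 438 PHz).
N = E_total / E_photon = 6.84e-6 J / 2.902e-16 J = 2.36e10.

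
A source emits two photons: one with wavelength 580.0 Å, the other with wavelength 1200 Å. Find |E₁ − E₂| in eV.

Using E = hc/λ: E₁ = 3.4249e-18 J, E₂ = 1.6554e-18 J.
|ΔE| = |3.4249e-18 − 1.6554e-18| = 1.77e-18 J = 11.0 eV.

11.0 eV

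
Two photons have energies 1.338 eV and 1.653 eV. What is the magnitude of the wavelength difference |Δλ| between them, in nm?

177 nm

Using λ = hc/E: λ₁ = 9.2664e-7 m, λ₂ = 7.5006e-7 m.
|Δλ| = |9.2664e-7 − 7.5006e-7| = 1.77e-7 m = 177 nm.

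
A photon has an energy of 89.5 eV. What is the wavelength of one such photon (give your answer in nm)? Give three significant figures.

Take h = 6.62607015 × 10^-34 J·s, c = 2.99792458 × 10^8 m/s, 1 eV = 1.602176634 × 10^-19 J.
Convert to SI: E = 89.5 eV = 1.4339 × 10^-17 J.
Apply λ = hc/E: λ = 1.385 × 10^-8 m.
Converting to nm: λ = 13.85 nm ≈ 13.9 nm.

13.9 nm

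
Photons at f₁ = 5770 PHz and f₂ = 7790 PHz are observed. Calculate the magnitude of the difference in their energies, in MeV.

Using E = hf: E₁ = 3.823·10^-15 J, E₂ = 5.162·10^-15 J.
|ΔE| = |3.823·10^-15 − 5.162·10^-15| = 1.34·10^-15 J = 8.35·10^-3 MeV.

8.35·10^-3 MeV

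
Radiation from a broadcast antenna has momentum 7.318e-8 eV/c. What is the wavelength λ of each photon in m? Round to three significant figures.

Use h = 6.62607015e-34 J·s, c = 2.99792458e8 m/s, 1 eV = 1.602176634e-19 J.
Convert to SI: p = 7.318e-8 eV/c = 3.9109e-35 kg·m/s.
For a photon λ = h/p, so λ = 16.94 m.
So λ ≈ 16.9 m.

16.9 m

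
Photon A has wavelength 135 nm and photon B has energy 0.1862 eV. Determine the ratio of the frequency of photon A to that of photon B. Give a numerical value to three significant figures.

49.3

f_A = 2.221·10^15 Hz (from wavelength = 135 nm, via f = c/λ).
f_B = 4.502·10^13 Hz (from energy = 0.1862 eV, via f = E/h).
Ratio = 2.221·10^15 / 4.502·10^13 = 49.3.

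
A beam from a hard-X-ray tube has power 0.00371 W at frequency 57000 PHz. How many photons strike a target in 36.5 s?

3.59 × 10^12 photons

Total energy: E_total = P·t = 0.00371 × 36.5 = 0.1354 J.
Per-photon energy: E = 3.777 × 10^-14 J.
N = E_total / E_photon = 3.59 × 10^12.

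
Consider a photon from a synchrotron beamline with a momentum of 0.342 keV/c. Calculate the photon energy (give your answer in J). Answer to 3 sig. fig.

5.48 × 10^-17 J

Convert to SI: p = 0.342 keV/c = 1.8277 × 10^-25 kg·m/s.
For a photon E = pc, so E = 5.479 × 10^-17 J.
So E ≈ 5.48 × 10^-17 J.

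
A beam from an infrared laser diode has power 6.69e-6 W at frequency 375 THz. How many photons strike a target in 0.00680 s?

Total energy: E_total = P·t = 6.69e-6 × 0.00680 = 4.549e-8 J.
Per-photon energy: E = 2.485e-19 J.
N = E_total / E_photon = 1.83e11.

1.83e11 photons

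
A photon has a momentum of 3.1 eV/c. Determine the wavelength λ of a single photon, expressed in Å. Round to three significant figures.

4000 Å

(h = 6.62607015e-34 J·s, c = 2.99792458e8 m/s, 1 eV = 1.602176634e-19 J.)
In SI units: p = 3.1 eV/c = 1.6567e-27 kg·m/s.
For a photon λ = h/p, so λ = 3.999e-7 m.
Converting to Å: λ = 3999 Å ≈ 4000 Å.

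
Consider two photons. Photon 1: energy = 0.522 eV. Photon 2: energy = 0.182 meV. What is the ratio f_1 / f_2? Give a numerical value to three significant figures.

2870

f_1 = 1.262e14 Hz (from energy = 0.522 eV, via f = E/h).
f_2 = 4.401e10 Hz (from energy = 0.182 meV, via f = E/h).
Ratio = 1.262e14 / 4.401e10 = 2870.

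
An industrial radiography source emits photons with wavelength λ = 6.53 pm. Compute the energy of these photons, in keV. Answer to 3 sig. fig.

190 keV

(h = 6.62607015·10^-34 J·s, c = 2.99792458·10^8 m/s, 1 eV = 1.602176634·10^-19 J.)
First convert: λ = 6.53 pm = 6.53·10^-12 m.
Since E = hc/λ for a photon, E = 3.042·10^-14 J.
Converting to keV: E = 189.9 keV ≈ 190 keV.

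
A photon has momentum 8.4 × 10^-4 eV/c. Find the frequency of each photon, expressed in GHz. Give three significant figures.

203 GHz

Use h = 6.62607015 × 10^-34 J·s, c = 2.99792458 × 10^8 m/s, 1 eV = 1.602176634 × 10^-19 J.
In SI units: p = 8.4 × 10^-4 eV/c = 4.4892 × 10^-31 kg·m/s.
Apply f = pc/h: f = 2.031 × 10^11 Hz.
Converting to GHz: f = 203.1 GHz ≈ 203 GHz.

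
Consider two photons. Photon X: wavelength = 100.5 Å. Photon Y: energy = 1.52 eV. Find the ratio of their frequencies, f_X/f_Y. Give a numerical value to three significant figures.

f_X = 2.983·10^16 Hz (from wavelength = 100.5 Å, via f = c/λ).
f_Y = 3.675·10^14 Hz (from energy = 1.52 eV, via f = E/h).
Ratio = 2.983·10^16 / 3.675·10^14 = 81.2.

81.2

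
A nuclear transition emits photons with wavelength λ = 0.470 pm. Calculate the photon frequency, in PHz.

6.38 × 10^5 PHz

(c = 2.99792458 × 10^8 m/s.)
In SI units: λ = 0.470 pm = 4.70 × 10^-13 m.
The photon relation is f = c/λ, giving f = 6.379 × 10^20 Hz.
Converting to PHz: f = 637900 PHz ≈ 6.38 × 10^5 PHz.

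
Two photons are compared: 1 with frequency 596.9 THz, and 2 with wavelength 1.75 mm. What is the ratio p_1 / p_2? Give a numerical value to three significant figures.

p_1 = 1.319e-27 kg·m/s (from frequency = 596.9 THz, via p = hf/c).
p_2 = 3.786e-31 kg·m/s (from wavelength = 1.75 mm, via p = h/λ).
Ratio = 1.319e-27 / 3.786e-31 = 3480.

3480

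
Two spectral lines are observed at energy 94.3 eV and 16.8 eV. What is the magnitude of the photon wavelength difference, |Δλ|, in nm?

Using λ = hc/E: λ₁ = 1.315 × 10^-8 m, λ₂ = 7.380 × 10^-8 m.
|Δλ| = |1.315 × 10^-8 − 7.380 × 10^-8| = 6.07 × 10^-8 m = 60.7 nm.

60.7 nm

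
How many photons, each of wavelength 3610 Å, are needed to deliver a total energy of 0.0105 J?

1.91·10^16 photons

Per-photon energy: E = 5.503·10^-19 J (from wavelength = 3610 Å).
N = E_total / E_photon = 0.0105 J / 5.503·10^-19 J = 1.91·10^16.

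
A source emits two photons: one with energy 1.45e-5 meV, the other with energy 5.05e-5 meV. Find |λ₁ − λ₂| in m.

Using λ = hc/E: λ₁ = 85.51 m, λ₂ = 24.55 m.
|Δλ| = |85.51 − 24.55| = 61.0 m.

61.0 m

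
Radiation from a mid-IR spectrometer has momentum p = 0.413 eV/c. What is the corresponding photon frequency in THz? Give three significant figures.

99.9 THz

First convert: p = 0.413 eV/c = 2.2072·10^-28 kg·m/s.
Since f = pc/h for a photon, f = 9.986·10^13 Hz.
Converting to THz: f = 99.86 THz ≈ 99.9 THz.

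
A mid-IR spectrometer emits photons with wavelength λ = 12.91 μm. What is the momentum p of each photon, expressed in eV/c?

0.0960 eV/c

(h = 6.62607015 × 10^-34 J·s, c = 2.99792458 × 10^8 m/s, 1 eV = 1.602176634 × 10^-19 J.)
First convert: λ = 12.91 μm = 1.291 × 10^-5 m.
Since p = h/λ for a photon, p = 5.133 × 10^-29 kg·m/s.
Converting to eV/c: p = 0.09604 eV/c ≈ 0.0960 eV/c.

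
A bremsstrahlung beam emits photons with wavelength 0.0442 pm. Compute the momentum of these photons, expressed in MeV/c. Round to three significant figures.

28.1 MeV/c

Take h = 6.62607015e-34 J·s, c = 2.99792458e8 m/s, 1 eV = 1.602176634e-19 J.
First convert: λ = 0.0442 pm = 4.42e-14 m.
For a photon p = h/λ, so p = 1.499e-20 kg·m/s.
Converting to MeV/c: p = 28.05 MeV/c ≈ 28.1 MeV/c.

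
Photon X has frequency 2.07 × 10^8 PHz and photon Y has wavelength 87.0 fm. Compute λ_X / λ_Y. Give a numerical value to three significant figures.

λ_X = 1.448 × 10^-15 m (from frequency = 2.07 × 10^8 PHz, via λ = c/f).
λ_Y = 8.700 × 10^-14 m (from wavelength = 87.0 fm, via λ given directly).
Ratio = 1.448 × 10^-15 / 8.700 × 10^-14 = 0.0166.

0.0166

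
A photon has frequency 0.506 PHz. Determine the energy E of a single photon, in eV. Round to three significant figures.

In SI units: f = 0.506 PHz = 5.06 × 10^14 Hz.
The photon relation is E = hf, giving E = 3.353 × 10^-19 J.
Converting to eV: E = 2.093 eV ≈ 2.09 eV.

2.09 eV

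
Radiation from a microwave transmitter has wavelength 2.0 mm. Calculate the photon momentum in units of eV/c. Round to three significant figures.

First convert: λ = 2.0 mm = 0.0020 m.
The photon relation is p = h/λ, giving p = 3.313·10^-31 kg·m/s.
Converting to eV/c: p = 6.199·10^-4 eV/c ≈ 6.20·10^-4 eV/c.

6.20·10^-4 eV/c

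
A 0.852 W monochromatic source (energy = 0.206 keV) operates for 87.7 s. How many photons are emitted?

2.26e18 photons

Total energy: E_total = P·t = 0.852 × 87.7 = 74.72 J.
Per-photon energy: E = 3.300e-17 J.
N = E_total / E_photon = 2.26e18.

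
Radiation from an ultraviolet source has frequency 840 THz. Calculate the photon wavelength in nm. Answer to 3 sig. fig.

357 nm

(c = 2.99792458·10^8 m/s.)
In SI units: f = 840 THz = 8.4·10^14 Hz.
Apply λ = c/f: λ = 3.569·10^-7 m.
Converting to nm: λ = 356.9 nm ≈ 357 nm.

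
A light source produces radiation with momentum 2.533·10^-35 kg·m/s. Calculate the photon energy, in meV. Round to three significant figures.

For a photon E = pc, so E = 7.594·10^-27 J.
Converting to meV: E = 4.740·10^-5 meV ≈ 4.74·10^-5 meV.

4.74·10^-5 meV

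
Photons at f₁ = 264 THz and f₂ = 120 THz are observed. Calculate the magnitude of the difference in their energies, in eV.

Using E = hf: E₁ = 1.749·10^-19 J, E₂ = 7.951·10^-20 J.
|ΔE| = |1.749·10^-19 − 7.951·10^-20| = 9.54·10^-20 J = 0.596 eV.

0.596 eV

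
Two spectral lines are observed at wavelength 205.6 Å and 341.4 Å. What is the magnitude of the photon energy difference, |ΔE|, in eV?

24.0 eV

Using E = hc/λ: E₁ = 9.6617e-18 J, E₂ = 5.8185e-18 J.
|ΔE| = |9.6617e-18 − 5.8185e-18| = 3.84e-18 J = 24.0 eV.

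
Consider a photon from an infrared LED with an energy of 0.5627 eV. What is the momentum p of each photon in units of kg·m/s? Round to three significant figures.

(c = 2.99792458 × 10^8 m/s, 1 eV = 1.602176634 × 10^-19 J.)
In SI units: E = 0.5627 eV = 9.0154 × 10^-20 J.
Apply p = E/c: p = 3.007 × 10^-28 kg·m/s.
So p ≈ 3.01 × 10^-28 kg·m/s.

3.01 × 10^-28 kg·m/s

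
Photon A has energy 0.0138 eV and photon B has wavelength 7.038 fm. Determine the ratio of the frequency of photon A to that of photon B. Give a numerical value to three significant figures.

f_A = 3.337e12 Hz (from energy = 0.0138 eV, via f = E/h).
f_B = 4.260e22 Hz (from wavelength = 7.038 fm, via f = c/λ).
Ratio = 3.337e12 / 4.260e22 = 7.83e-11.

7.83e-11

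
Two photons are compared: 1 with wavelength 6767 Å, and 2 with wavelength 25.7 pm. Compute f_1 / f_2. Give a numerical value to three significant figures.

f_1 = 4.430e14 Hz (from wavelength = 6767 Å, via f = c/λ).
f_2 = 1.167e19 Hz (from wavelength = 25.7 pm, via f = c/λ).
Ratio = 4.430e14 / 1.167e19 = 3.80e-5.

3.80e-5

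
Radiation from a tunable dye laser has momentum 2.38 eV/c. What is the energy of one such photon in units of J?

3.81e-19 J

First convert: p = 2.38 eV/c = 1.2719e-27 kg·m/s.
For a photon E = pc, so E = 3.813e-19 J.
So E ≈ 3.81e-19 J.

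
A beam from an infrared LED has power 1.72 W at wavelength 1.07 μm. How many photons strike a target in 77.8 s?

7.21e20 photons

Total energy: E_total = P·t = 1.72 × 77.8 = 133.8 J.
Per-photon energy: E = 1.856e-19 J.
N = E_total / E_photon = 7.21e20.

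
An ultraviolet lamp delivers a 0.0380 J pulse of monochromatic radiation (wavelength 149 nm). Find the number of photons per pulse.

Per-photon energy: E = 1.333e-18 J (from wavelength = 149 nm).
N = E_total / E_photon = 0.0380 J / 1.333e-18 J = 2.85e16.

2.85e16 photons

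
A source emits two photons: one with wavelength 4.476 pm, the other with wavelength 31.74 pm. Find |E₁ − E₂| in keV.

Using E = hc/λ: E₁ = 4.4380e-14 J, E₂ = 6.2585e-15 J.
|ΔE| = |4.4380e-14 − 6.2585e-15| = 3.81e-14 J = 238 keV.

238 keV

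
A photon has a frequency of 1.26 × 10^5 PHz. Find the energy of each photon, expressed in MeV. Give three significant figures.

(h = 6.62607015 × 10^-34 J·s, 1 eV = 1.602176634 × 10^-19 J.)
First convert: f = 1.26 × 10^5 PHz = 1.26 × 10^20 Hz.
Apply E = hf: E = 8.349 × 10^-14 J.
Converting to MeV: E = 0.5211 MeV ≈ 0.521 MeV.

0.521 MeV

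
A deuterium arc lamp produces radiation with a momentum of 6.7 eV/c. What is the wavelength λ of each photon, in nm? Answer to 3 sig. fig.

Convert to SI: p = 6.7 eV/c = 3.5807·10^-27 kg·m/s.
The photon relation is λ = h/p, giving λ = 1.851·10^-7 m.
Converting to nm: λ = 185.1 nm ≈ 185 nm.

185 nm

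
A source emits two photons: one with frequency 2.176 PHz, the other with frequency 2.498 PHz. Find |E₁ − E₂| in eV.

Using E = hf: E₁ = 1.4418 × 10^-18 J, E₂ = 1.6552 × 10^-18 J.
|ΔE| = |1.4418 × 10^-18 − 1.6552 × 10^-18| = 2.13 × 10^-19 J = 1.33 eV.

1.33 eV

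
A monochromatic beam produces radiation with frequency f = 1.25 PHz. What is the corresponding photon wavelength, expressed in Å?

In SI units: f = 1.25 PHz = 1.25 × 10^15 Hz.
Since λ = c/f for a photon, λ = 2.398 × 10^-7 m.
Converting to Å: λ = 2398 Å ≈ 2400 Å.

2400 Å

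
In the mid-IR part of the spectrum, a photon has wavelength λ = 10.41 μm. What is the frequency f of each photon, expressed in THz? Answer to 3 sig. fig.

Take c = 2.99792458e8 m/s.
In SI units: λ = 10.41 μm = 1.041e-5 m.
For a photon f = c/λ, so f = 2.880e13 Hz.
Converting to THz: f = 28.80 THz ≈ 28.8 THz.

28.8 THz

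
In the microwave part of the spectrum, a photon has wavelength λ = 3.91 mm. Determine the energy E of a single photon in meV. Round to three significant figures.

Convert to SI: λ = 3.91 mm = 0.00391 m.
The photon relation is E = hc/λ, giving E = 5.080·10^-23 J.
Converting to meV: E = 0.3171 meV ≈ 0.317 meV.

0.317 meV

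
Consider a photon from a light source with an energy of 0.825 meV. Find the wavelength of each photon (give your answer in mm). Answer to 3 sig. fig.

1.50 mm

Convert to SI: E = 0.825 meV = 1.3218 × 10^-22 J.
For a photon λ = hc/E, so λ = 0.001503 m.
Converting to mm: λ = 1.503 mm ≈ 1.50 mm.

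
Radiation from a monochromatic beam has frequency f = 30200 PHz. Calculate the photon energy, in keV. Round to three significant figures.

125 keV

(h = 6.62607015 × 10^-34 J·s, 1 eV = 1.602176634 × 10^-19 J.)
First convert: f = 30200 PHz = 3.02 × 10^19 Hz.
Apply E = hf: E = 2.001 × 10^-14 J.
Converting to keV: E = 124.9 keV ≈ 125 keV.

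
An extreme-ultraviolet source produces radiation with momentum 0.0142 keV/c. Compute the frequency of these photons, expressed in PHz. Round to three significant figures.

Use h = 6.62607015 × 10^-34 J·s, c = 2.99792458 × 10^8 m/s, 1 eV = 1.602176634 × 10^-19 J.
Convert to SI: p = 0.0142 keV/c = 7.5889 × 10^-27 kg·m/s.
Apply f = pc/h: f = 3.434 × 10^15 Hz.
Converting to PHz: f = 3.434 PHz ≈ 3.43 PHz.

3.43 PHz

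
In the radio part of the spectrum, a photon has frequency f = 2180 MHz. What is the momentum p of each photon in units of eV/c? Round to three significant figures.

9.02e-6 eV/c

First convert: f = 2180 MHz = 2.18e9 Hz.
Since p = hf/c for a photon, p = 4.818e-33 kg·m/s.
Converting to eV/c: p = 9.016e-6 eV/c ≈ 9.02e-6 eV/c.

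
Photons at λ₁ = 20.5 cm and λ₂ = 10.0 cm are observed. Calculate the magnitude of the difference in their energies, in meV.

6.35 × 10^-3 meV

Using E = hc/λ: E₁ = 9.690 × 10^-25 J, E₂ = 1.986 × 10^-24 J.
|ΔE| = |9.690 × 10^-25 − 1.986 × 10^-24| = 1.02 × 10^-24 J = 6.35 × 10^-3 meV.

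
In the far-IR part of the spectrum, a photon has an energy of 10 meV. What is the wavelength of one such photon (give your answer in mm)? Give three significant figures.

0.124 mm

In SI units: E = 10 meV = 1.6022 × 10^-21 J.
Since λ = hc/E for a photon, λ = 1.240 × 10^-4 m.
Converting to mm: λ = 0.1240 mm ≈ 0.124 mm.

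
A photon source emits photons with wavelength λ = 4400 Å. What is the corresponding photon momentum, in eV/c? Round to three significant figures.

2.82 eV/c

Convert to SI: λ = 4400 Å = 4.4e-7 m.
Since p = h/λ for a photon, p = 1.506e-27 kg·m/s.
Converting to eV/c: p = 2.818 eV/c ≈ 2.82 eV/c.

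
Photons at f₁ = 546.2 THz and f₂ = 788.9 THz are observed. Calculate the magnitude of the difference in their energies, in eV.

1.00 eV

Using E = hf: E₁ = 3.6192 × 10^-19 J, E₂ = 5.2273 × 10^-19 J.
|ΔE| = |3.6192 × 10^-19 − 5.2273 × 10^-19| = 1.61 × 10^-19 J = 1.00 eV.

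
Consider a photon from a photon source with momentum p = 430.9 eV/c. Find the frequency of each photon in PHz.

Take h = 6.62607015 × 10^-34 J·s, c = 2.99792458 × 10^8 m/s, 1 eV = 1.602176634 × 10^-19 J.
First convert: p = 430.9 eV/c = 2.3029 × 10^-25 kg·m/s.
For a photon f = pc/h, so f = 1.042 × 10^17 Hz.
Converting to PHz: f = 104.2 PHz ≈ 104 PHz.

104 PHz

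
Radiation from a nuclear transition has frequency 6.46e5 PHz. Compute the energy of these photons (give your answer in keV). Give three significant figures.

2670 keV

In SI units: f = 6.46e5 PHz = 6.46e20 Hz.
Apply E = hf: E = 4.280e-13 J.
Converting to keV: E = 2672 keV ≈ 2670 keV.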